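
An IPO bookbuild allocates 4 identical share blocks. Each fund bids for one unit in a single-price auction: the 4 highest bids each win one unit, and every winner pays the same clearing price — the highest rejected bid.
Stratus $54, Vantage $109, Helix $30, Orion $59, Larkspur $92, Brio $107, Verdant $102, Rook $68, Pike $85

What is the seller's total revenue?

Sorting: 109 (Vantage), 107 (Brio), 102 (Verdant), 92 (Larkspur), 85 (Pike), 68 (Rook), …
Top 4: Vantage, Brio, Verdant, Larkspur.
Highest unsuccessful bid: $85 → clearing price.
Total revenue = 4 × $85 = $340.

Total revenue: $340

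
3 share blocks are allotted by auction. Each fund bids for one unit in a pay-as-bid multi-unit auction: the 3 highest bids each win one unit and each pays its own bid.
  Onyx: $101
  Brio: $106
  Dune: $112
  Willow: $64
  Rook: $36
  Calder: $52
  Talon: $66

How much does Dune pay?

Dune pays $112

Sorting: 112 (Dune), 106 (Brio), 101 (Onyx), 66 (Talon), 64 (Willow), …
Winners (3 units): Dune, Brio, Onyx.
Dune wins → own bid $112.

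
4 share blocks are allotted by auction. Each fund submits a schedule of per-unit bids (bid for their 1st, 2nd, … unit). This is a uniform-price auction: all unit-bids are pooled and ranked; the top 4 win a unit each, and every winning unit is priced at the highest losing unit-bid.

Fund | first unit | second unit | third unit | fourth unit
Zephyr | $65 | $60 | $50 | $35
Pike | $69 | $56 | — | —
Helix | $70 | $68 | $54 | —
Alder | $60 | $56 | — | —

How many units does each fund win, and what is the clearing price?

Pooled unit-bids ranked (top 4): 70 (Helix-1), 69 (Pike-1), 68 (Helix-2), 65 (Zephyr-1)
First bid not allocated: $60.
Allocation: Helix 2, Pike 1, Zephyr 1.

Helix 2, Pike 1, Zephyr 1; clearing price $60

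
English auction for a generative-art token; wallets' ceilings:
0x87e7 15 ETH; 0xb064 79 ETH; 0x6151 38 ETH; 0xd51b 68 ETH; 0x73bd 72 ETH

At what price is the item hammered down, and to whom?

0xb064 wins at 72 ETH

Limits in order: 79 (0xb064) > 72 (0x73bd) > 68 (0xd51b) > 38 (0x6151) > 15 (0x87e7)
Once the price passes 72 ETH, only 0xb064 is left; the hammer falls at 0x73bd's limit of 72 ETH.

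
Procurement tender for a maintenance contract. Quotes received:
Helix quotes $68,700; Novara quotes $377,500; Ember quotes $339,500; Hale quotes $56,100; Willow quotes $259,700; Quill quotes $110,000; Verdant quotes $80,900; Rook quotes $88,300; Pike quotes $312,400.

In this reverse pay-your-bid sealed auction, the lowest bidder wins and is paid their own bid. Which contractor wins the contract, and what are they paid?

Reverse pay-your-bid sealed auction: the lowest bidder wins and is paid their own bid.
Bids in order: 56,100 (Hale) < 68,700 (Helix) < 80,900 (Verdant) < 88,300 (Rook) < 110,000 (Quill) < 259,700 (Willow) < …
Hale is lowest → is paid own bid, $56,100.

Hale is paid $56,100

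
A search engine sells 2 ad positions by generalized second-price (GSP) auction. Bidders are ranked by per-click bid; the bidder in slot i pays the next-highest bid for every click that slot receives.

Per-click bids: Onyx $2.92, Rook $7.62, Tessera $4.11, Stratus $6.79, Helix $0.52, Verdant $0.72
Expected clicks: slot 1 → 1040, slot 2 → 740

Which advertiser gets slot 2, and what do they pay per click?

Sorting advertisers: $7.62 (Rook) > $6.79 (Stratus) > $4.11 (Tessera) > …
Slot 2 goes to the second-ranked bidder, Stratus, who pays the next bid down: $4.11/click.

Stratus; $4.11 per click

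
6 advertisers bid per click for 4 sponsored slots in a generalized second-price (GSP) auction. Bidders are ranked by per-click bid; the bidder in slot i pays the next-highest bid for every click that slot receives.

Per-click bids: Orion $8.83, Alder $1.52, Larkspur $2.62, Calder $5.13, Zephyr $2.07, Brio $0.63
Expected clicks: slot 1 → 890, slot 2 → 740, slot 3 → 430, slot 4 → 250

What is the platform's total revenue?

Total revenue: $7774.60

Ranked by bid: $8.83 (Orion) > $5.13 (Calder) > $2.62 (Larkspur) > $2.07 (Zephyr) > $1.52 (Alder) > …
Slot 1: Orion pays $5.13 × 890 = $4565.70
Slot 2: Calder pays $2.62 × 740 = $1938.80
Slot 3: Larkspur pays $2.07 × 430 = $890.10
Slot 4: Zephyr pays $1.52 × 250 = $380.00
Total = $7774.60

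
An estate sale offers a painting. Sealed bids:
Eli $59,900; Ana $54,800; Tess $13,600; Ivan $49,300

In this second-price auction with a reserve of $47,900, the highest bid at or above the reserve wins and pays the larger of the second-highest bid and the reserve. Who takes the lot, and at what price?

Bids ranked: 59,900 (Eli) > 54,800 (Ana) > 49,300 (Ivan) > 13,600 (Tess)
Eli has the top bid at or above the reserve ($59,900).
max(second-highest $54,800, reserve $47,900) = $54,800; the reserve does not bind.

Eli pays $54,800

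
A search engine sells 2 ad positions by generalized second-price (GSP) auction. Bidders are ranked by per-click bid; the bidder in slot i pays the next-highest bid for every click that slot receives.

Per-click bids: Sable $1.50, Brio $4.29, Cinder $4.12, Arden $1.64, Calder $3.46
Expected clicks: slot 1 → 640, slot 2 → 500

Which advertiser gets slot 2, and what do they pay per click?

Ranked by bid: $4.29 (Brio) > $4.12 (Cinder) > $3.46 (Calder) > …
Slot 2 goes to the second-ranked bidder, Cinder, who pays the next bid down: $3.46/click.

Cinder; $3.46 per click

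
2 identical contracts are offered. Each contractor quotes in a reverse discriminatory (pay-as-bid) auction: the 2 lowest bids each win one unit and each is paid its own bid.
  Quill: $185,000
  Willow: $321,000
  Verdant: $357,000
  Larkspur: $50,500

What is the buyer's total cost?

Sorting: 50,500 (Larkspur), 185,000 (Quill), 321,000 (Willow), 357,000 (Verdant)
Lowest 2: Larkspur, Quill.
Total cost = 50,500 + 185,000 = $235,500.

Total cost: $235,500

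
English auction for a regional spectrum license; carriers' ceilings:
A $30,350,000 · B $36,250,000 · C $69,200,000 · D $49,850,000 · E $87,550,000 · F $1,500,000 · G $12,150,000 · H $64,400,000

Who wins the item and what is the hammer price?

E wins at $69,200,000

Rule: the price rises until one bidder remains; the winner pays the price at which the last rival dropped out.
Limits in order: 87,550,000 (E) > 69,200,000 (C) > 64,400,000 (H) > 49,850,000 (D) > 36,250,000 (B) > 30,350,000 (A) > …
Bidding ends when C exits at $69,200,000; E takes it.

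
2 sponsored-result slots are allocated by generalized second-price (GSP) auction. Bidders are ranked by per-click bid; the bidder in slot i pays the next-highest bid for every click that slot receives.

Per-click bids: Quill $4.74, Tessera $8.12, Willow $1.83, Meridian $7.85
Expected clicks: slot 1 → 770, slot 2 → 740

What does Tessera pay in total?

Tessera pays $6044.50

Per-click bids in order: $8.12 (Tessera) > $7.85 (Meridian) > $4.74 (Quill) > …
Tessera holds slot 1 → pays next bid $7.85 × 770 clicks = $6044.50.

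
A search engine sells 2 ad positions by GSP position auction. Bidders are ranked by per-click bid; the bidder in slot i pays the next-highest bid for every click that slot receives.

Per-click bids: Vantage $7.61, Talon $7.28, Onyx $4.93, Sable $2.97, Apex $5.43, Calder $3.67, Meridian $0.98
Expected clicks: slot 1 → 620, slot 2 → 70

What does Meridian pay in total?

Meridian pays $0.00

Per-click bids in order: $7.61 (Vantage) > $7.28 (Talon) > $5.43 (Apex) > …
Meridian ranks below slot 2 → no slot, pays nothing.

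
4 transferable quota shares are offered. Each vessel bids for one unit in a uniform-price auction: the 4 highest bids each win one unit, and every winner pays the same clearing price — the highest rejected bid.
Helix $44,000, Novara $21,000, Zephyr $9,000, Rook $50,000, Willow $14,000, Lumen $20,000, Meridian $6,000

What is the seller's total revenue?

Total revenue: $56,000

Bids ranked high→low: 50,000 (Rook), 44,000 (Helix), 21,000 (Novara), 20,000 (Lumen), 14,000 (Willow), 9,000 (Zephyr), …
Winners (4 units): Rook, Helix, Novara, Lumen.
Highest unsuccessful bid: $14,000 → clearing price.
Total revenue = 4 × $14,000 = $56,000.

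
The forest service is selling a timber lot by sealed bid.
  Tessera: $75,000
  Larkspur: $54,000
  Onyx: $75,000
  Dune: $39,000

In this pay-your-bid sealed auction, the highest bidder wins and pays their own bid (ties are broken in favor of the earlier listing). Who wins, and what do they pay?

Bids in order: 75,000 (Tessera) > 75,000 (Onyx) > 54,000 (Larkspur) > 39,000 (Dune)
Tessera and Onyx tie at $75,000; tie-break gives it to Tessera.
First-price: Tessera pays what they bid, $75,000.

Tessera pays $75,000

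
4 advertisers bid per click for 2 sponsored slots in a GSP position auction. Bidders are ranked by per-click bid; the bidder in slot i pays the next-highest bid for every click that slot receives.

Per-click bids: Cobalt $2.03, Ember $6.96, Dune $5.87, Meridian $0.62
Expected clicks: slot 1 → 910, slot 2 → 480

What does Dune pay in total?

Dune pays $974.40

Per-click bids in order: $6.96 (Ember) > $5.87 (Dune) > $2.03 (Cobalt) > …
Dune holds slot 2 → pays next bid $2.03 × 480 clicks = $974.40.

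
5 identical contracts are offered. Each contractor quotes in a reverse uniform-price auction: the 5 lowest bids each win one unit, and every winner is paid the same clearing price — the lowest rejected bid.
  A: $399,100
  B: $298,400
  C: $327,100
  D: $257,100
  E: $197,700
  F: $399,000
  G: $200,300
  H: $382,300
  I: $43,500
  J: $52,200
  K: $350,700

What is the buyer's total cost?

Ordering the bids: 43,500 (I), 52,200 (J), 197,700 (E), 200,300 (G), 257,100 (D), 298,400 (B), 327,100 (C), …
Lowest 5: I, J, E, G, D.
First losing bid is B's $298,400, which sets the uniform price.
Total cost = 5 × $298,400 = $1,492,000.

Total cost: $1,492,000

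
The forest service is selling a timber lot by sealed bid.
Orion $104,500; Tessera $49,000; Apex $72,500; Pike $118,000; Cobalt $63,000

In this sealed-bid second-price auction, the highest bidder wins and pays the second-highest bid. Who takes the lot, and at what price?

Bids in order: 118,000 (Pike) > 104,500 (Orion) > 72,500 (Apex) > 63,000 (Cobalt) > 49,000 (Tessera)
Second-price: Pike pays Orion's bid of $104,500.

Pike pays $104,500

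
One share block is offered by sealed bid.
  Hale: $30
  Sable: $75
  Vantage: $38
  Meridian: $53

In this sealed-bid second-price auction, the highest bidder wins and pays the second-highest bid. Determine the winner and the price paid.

Bids ranked: 75 (Sable) > 53 (Meridian) > 38 (Vantage) > 30 (Hale)
Sable wins with the highest bid; price is set by the runner-up at $53.

Sable pays $53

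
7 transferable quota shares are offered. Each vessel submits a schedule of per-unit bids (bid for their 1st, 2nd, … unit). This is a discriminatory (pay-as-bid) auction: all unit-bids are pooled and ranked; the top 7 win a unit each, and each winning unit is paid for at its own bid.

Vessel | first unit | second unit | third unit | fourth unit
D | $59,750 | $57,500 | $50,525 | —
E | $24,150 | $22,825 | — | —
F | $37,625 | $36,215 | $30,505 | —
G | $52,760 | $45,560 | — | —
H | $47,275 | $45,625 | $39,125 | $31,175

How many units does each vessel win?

All unit-bids, highest first — top 7: 59,750 (D-1), 57,500 (D-2), 52,760 (G-1), 50,525 (D-3), 47,275 (H-1), 45,625 (H-2), 45,560 (G-2)
Next rejected bid: $39,125 (not a price — pay-as-bid).
Allocation: D 3, G 2, H 2.

D 3, G 2, H 2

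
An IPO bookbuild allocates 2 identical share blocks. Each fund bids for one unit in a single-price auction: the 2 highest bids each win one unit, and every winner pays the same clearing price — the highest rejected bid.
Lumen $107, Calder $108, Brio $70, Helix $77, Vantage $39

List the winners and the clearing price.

Sorting: 108 (Calder), 107 (Lumen), 77 (Helix), 70 (Brio), …
Winners (2 units): Calder, Lumen.
Highest unsuccessful bid: $77 → clearing price.

Calder, Lumen; each pays $77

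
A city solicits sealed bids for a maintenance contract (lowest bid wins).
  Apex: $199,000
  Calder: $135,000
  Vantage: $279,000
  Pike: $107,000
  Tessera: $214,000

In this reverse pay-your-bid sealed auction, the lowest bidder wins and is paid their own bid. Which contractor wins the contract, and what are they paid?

Bids in order: 107,000 (Pike) < 135,000 (Calder) < 199,000 (Apex) < 214,000 (Tessera) < 279,000 (Vantage)
First-price: Pike is paid what they bid, $107,000.

Pike is paid $107,000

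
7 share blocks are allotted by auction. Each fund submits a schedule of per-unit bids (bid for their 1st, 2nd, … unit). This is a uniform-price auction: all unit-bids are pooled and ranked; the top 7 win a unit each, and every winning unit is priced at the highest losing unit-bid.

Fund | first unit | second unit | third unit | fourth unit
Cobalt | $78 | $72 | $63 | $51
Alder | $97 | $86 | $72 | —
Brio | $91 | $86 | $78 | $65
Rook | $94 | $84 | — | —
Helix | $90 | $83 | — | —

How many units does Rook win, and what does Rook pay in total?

All unit-bids, highest first — top 7: 97 (Alder-1), 94 (Rook-1), 91 (Brio-1), 90 (Helix-1), 86 (Alder-2), 86 (Brio-2), 84 (Rook-2)
Highest rejected unit-bid = $83.
Rook wins 2 unit(s) at $83 each.

Rook: 2 units, pays $166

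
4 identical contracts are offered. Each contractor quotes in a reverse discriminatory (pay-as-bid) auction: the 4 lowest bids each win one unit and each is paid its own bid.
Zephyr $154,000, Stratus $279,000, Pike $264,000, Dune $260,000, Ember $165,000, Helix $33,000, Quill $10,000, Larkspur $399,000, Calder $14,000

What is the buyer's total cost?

Sorting: 10,000 (Quill), 14,000 (Calder), 33,000 (Helix), 154,000 (Zephyr), 165,000 (Ember), 260,000 (Dune), …
Lowest 4: Quill, Calder, Helix, Zephyr.
Total cost = 10,000 + 14,000 + 33,000 + 154,000 = $211,000.

Total cost: $211,000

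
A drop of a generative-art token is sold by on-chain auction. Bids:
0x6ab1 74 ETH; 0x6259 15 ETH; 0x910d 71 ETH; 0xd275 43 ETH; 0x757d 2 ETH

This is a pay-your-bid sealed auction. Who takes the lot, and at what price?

0x6ab1 pays 74 ETH

Bids in order: 74 (0x6ab1) > 71 (0x910d) > 43 (0xd275) > 15 (0x6259) > 2 (0x757d)
0x6ab1 has the highest bid and pays exactly that: 74 ETH.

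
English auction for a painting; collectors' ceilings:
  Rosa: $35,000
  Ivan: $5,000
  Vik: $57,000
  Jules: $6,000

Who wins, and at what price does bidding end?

Rule: the price rises until one bidder remains; the winner pays the price at which the last rival dropped out.
Sorting limits: 57,000 (Vik) > 35,000 (Rosa) > 6,000 (Jules) > 5,000 (Ivan)
Bidding ends when Rosa exits at $35,000; Vik takes it.

Vik wins at $35,000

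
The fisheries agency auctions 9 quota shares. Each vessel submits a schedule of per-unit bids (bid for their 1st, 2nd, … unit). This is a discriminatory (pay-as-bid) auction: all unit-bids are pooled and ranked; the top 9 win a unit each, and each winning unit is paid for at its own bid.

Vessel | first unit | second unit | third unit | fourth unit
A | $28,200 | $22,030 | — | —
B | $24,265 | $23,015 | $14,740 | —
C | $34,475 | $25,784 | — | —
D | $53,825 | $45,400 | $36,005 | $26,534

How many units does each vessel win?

A 1, B 2, C 2, D 4

Pooled unit-bids ranked (top 9): 53,825 (D-1), 45,400 (D-2), 36,005 (D-3), 34,475 (C-1), 28,200 (A-1), 26,534 (D-4), 25,784 (C-2), 24,265 (B-1), 23,015 (B-2)
Next rejected bid: $22,030 (not a price — pay-as-bid).
Allocation: A 1, B 2, C 2, D 4.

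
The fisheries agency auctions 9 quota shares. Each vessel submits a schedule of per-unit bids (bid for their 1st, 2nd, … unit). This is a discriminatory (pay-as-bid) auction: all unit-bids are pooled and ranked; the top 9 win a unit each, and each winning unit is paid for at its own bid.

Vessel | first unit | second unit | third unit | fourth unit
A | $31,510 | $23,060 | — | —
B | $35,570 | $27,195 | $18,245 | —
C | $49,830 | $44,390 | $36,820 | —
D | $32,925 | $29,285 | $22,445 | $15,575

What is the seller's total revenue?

Total revenue: $310,585

All unit-bids, highest first — top 9: 49,830 (C-1), 44,390 (C-2), 36,820 (C-3), 35,570 (B-1), 32,925 (D-1), 31,510 (A-1), 29,285 (D-2), 27,195 (B-2), 23,060 (A-2)
Next rejected bid: $22,445 (not a price — pay-as-bid).
Each winning unit pays its own bid.
Revenue = 49,830 + 44,390 + 36,820 + 35,570 + 32,925 + 31,510 + 29,285 + 27,195 + 23,060 = $310,585.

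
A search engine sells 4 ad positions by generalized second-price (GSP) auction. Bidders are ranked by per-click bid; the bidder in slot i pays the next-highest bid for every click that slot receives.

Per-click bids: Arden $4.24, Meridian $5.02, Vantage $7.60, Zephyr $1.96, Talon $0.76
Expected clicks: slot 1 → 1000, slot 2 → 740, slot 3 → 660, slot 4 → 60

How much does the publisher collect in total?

Ranked by bid: $7.60 (Vantage) > $5.02 (Meridian) > $4.24 (Arden) > $1.96 (Zephyr) > $0.76 (Talon)
Slot 1: Vantage pays $5.02 × 1000 = $5020.00
Slot 2: Meridian pays $4.24 × 740 = $3137.60
Slot 3: Arden pays $1.96 × 660 = $1293.60
Slot 4: Zephyr pays $0.76 × 60 = $45.60
Total = $9496.80

Total revenue: $9496.80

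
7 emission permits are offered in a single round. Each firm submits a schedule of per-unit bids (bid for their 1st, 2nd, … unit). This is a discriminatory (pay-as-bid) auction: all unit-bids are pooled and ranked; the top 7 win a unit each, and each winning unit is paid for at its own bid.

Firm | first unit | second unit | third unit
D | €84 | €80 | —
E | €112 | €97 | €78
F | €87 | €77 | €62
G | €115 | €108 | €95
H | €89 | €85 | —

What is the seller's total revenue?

Merging the schedules and taking the best 7: 115 (G-1), 112 (E-1), 108 (G-2), 97 (E-2), 95 (G-3), 89 (H-1), 87 (F-1)
Next rejected bid: €85 (not a price — pay-as-bid).
Each winning unit pays its own bid.
Revenue = 115 + 112 + 108 + 97 + 95 + 89 + 87 = €703.

Total revenue: €703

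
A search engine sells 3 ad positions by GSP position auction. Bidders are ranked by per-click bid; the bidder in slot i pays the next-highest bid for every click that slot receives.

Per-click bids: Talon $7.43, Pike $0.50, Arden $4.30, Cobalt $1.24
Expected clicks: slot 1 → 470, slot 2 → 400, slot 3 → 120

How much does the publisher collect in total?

Ranked by bid: $7.43 (Talon) > $4.30 (Arden) > $1.24 (Cobalt) > $0.50 (Pike)
Slot 1: Talon pays $4.30 × 470 = $2021.00
Slot 2: Arden pays $1.24 × 400 = $496.00
Slot 3: Cobalt pays $0.50 × 120 = $60.00
Total = $2577.00

Total revenue: $2577.00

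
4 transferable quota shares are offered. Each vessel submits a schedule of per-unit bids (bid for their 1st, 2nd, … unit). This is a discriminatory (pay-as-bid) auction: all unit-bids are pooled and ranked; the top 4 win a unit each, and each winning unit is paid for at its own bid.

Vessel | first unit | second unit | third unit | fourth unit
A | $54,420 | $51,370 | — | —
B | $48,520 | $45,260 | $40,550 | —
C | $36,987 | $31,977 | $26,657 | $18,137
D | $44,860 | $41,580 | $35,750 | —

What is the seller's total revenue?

All unit-bids, highest first — top 4: 54,420 (A-1), 51,370 (A-2), 48,520 (B-1), 45,260 (B-2)
Next rejected bid: $44,860 (not a price — pay-as-bid).
Each winning unit pays its own bid.
Revenue = 54,420 + 51,370 + 48,520 + 45,260 = $199,570.

Total revenue: $199,570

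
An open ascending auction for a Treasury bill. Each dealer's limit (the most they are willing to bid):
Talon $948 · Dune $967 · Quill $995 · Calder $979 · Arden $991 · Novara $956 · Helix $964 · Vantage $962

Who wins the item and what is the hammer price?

Quill wins at $991

Rule: the price rises until one bidder remains; the winner pays the price at which the last rival dropped out.
Sorting limits: 995 (Quill) > 991 (Arden) > 979 (Calder) > 967 (Dune) > 964 (Helix) > 962 (Vantage) > …
Once the price passes $991, only Quill is left; the hammer falls at Arden's limit of $991.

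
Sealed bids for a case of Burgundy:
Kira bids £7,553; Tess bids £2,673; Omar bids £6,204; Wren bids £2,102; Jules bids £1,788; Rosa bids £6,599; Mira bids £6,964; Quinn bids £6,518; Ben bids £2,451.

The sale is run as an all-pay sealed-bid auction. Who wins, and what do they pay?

Kira pays £7,553

Sorting bids: 7,553 (Kira) > 6,964 (Mira) > 6,599 (Rosa) > 6,518 (Quinn) > 6,204 (Omar) > 2,673 (Tess) > …
Kira wins with the top bid; all bids are sunk regardless.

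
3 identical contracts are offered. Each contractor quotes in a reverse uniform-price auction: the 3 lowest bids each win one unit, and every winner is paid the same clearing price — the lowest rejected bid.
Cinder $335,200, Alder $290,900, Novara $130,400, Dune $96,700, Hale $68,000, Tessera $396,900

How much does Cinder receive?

Cinder is paid $0

Sorting: 68,000 (Hale), 96,700 (Dune), 130,400 (Novara), 290,900 (Alder), 335,200 (Cinder), …
Lowest 3: Hale, Dune, Novara.
First losing bid is Alder's $290,900, which sets the uniform price.
Cinder does not win → is paid $0.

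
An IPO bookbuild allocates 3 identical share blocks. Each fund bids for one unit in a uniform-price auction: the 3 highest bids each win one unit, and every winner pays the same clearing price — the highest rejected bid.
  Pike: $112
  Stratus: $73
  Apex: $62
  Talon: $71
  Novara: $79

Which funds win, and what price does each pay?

Pike, Novara, Stratus; each pays $71

Ordering the bids: 112 (Pike), 79 (Novara), 73 (Stratus), 71 (Talon), 62 (Apex)
The 3 highest are Pike, Novara, Stratus.
First losing bid is Talon's $71, which sets the uniform price.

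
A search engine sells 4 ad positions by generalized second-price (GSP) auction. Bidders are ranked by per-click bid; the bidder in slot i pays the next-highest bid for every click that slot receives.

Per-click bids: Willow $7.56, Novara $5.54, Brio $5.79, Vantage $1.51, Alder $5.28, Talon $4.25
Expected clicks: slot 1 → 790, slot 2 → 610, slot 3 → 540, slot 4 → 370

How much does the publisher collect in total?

Sorting advertisers: $7.56 (Willow) > $5.79 (Brio) > $5.54 (Novara) > $5.28 (Alder) > $4.25 (Talon) > …
Slot 1: Willow pays $5.79 × 790 = $4574.10
Slot 2: Brio pays $5.54 × 610 = $3379.40
Slot 3: Novara pays $5.28 × 540 = $2851.20
Slot 4: Alder pays $4.25 × 370 = $1572.50
Total = $12377.20

Total revenue: $12377.20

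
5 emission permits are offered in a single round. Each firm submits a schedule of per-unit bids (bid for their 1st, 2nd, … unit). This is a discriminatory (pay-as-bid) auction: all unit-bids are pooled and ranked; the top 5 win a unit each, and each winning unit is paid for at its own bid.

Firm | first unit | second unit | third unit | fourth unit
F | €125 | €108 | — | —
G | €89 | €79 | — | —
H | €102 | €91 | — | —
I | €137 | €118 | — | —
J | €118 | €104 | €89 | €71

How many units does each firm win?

Pooled unit-bids ranked (top 5): 137 (I-1), 125 (F-1), 118 (I-2), 118 (J-1), 108 (F-2)
Next rejected bid: €104 (not a price — pay-as-bid).
Allocation: F 2, I 2, J 1.

F 2, I 2, J 1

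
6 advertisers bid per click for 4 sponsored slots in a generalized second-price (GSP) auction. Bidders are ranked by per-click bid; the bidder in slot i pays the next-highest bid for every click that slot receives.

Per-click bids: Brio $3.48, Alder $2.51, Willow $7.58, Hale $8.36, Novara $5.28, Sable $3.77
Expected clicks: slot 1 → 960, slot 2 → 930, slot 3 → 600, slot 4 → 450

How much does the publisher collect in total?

Sorting advertisers: $8.36 (Hale) > $7.58 (Willow) > $5.28 (Novara) > $3.77 (Sable) > $3.48 (Brio) > …
Slot 1: Hale pays $7.58 × 960 = $7276.80
Slot 2: Willow pays $5.28 × 930 = $4910.40
Slot 3: Novara pays $3.77 × 600 = $2262.00
Slot 4: Sable pays $3.48 × 450 = $1566.00
Total = $16015.20

Total revenue: $16015.20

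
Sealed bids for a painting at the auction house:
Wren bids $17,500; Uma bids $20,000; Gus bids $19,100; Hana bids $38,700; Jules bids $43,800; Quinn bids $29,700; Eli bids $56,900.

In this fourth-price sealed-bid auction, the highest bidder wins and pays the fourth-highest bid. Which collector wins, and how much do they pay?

Eli pays $29,700

Fourth-price sealed-bid auction: the highest bidder wins and pays the fourth-highest bid.
Bids in order: 56,900 (Eli) > 43,800 (Jules) > 38,700 (Hana) > 29,700 (Quinn) > 20,000 (Uma) > 19,100 (Gus) > …
Eli is highest; pays the fourth-highest bid, $29,700.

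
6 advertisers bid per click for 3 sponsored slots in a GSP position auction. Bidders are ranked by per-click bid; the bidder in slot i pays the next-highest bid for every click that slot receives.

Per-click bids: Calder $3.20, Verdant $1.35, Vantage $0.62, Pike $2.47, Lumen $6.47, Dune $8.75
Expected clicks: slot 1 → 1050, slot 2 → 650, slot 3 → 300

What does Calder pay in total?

Calder pays $741.00

Per-click bids in order: $8.75 (Dune) > $6.47 (Lumen) > $3.20 (Calder) > $2.47 (Pike) > …
Calder holds slot 3 → pays next bid $2.47 × 300 clicks = $741.00.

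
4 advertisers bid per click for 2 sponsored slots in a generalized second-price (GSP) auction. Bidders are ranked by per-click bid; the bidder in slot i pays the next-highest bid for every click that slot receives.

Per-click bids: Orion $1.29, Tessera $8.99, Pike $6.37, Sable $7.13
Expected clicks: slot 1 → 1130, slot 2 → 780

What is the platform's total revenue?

Per-click bids in order: $8.99 (Tessera) > $7.13 (Sable) > $6.37 (Pike) > …
Slot 1: Tessera pays $7.13 × 1130 = $8056.90
Slot 2: Sable pays $6.37 × 780 = $4968.60
Total = $13025.50

Total revenue: $13025.50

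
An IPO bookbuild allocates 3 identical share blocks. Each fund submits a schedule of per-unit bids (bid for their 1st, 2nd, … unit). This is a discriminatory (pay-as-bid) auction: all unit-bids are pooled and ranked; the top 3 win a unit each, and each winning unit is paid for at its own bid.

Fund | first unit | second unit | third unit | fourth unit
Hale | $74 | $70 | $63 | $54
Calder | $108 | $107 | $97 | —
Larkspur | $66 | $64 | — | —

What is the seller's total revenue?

All unit-bids, highest first — top 3: 108 (Calder-1), 107 (Calder-2), 97 (Calder-3)
Next rejected bid: $74 (not a price — pay-as-bid).
Each winning unit pays its own bid.
Revenue = 108 + 107 + 97 = $312.

Total revenue: $312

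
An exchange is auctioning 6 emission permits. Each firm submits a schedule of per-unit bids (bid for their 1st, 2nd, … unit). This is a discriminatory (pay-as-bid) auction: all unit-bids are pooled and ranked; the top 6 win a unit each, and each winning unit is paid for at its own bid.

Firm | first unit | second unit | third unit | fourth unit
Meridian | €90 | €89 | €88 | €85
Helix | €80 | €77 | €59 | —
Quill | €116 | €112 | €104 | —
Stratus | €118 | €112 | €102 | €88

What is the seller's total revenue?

Merging the schedules and taking the best 6: 118 (Stratus-1), 116 (Quill-1), 112 (Quill-2), 112 (Stratus-2), 104 (Quill-3), 102 (Stratus-3)
Next rejected bid: €90 (not a price — pay-as-bid).
Each winning unit pays its own bid.
Revenue = 118 + 116 + 112 + 112 + 104 + 102 = €664.

Total revenue: €664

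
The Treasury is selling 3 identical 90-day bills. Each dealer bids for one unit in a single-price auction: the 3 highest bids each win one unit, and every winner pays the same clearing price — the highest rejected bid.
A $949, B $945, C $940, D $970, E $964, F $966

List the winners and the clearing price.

Bids ranked high→low: 970 (D), 966 (F), 964 (E), 949 (A), 945 (B), …
The 3 highest are D, F, E.
Highest unsuccessful bid: $949 → clearing price.

D, F, E; each pays $949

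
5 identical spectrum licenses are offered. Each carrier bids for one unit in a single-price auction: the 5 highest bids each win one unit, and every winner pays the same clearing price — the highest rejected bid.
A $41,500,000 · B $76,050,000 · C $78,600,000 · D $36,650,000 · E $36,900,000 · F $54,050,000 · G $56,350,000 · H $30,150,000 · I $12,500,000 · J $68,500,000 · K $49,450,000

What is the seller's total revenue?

Sorting: 78,600,000 (C), 76,050,000 (B), 68,500,000 (J), 56,350,000 (G), 54,050,000 (F), 49,450,000 (K), 41,500,000 (A), …
The 5 highest are C, B, J, G, F.
First losing bid is K's $49,450,000, which sets the uniform price.
Total revenue = 5 × $49,450,000 = $247,250,000.

Total revenue: $247,250,000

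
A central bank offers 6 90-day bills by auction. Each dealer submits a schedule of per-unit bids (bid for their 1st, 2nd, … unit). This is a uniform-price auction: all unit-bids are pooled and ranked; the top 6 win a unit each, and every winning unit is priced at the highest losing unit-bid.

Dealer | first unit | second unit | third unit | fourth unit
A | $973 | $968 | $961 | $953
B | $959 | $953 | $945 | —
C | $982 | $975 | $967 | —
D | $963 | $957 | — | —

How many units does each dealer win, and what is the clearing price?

Merging the schedules and taking the best 6: 982 (C-1), 975 (C-2), 973 (A-1), 968 (A-2), 967 (C-3), 963 (D-1)
The (k+1)-th unit-bid is $961.
Allocation: A 2, C 3, D 1.

A 2, C 3, D 1; clearing price $961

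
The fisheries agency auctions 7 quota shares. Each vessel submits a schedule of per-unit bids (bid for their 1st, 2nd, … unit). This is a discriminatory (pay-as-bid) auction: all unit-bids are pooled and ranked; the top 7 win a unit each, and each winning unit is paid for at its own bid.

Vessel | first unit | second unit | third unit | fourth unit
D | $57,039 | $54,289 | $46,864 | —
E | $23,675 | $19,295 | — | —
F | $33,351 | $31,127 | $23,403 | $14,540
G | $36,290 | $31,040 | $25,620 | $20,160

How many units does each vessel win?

Merging the schedules and taking the best 7: 57,039 (D-1), 54,289 (D-2), 46,864 (D-3), 36,290 (G-1), 33,351 (F-1), 31,127 (F-2), 31,040 (G-2)
Next rejected bid: $25,620 (not a price — pay-as-bid).
Allocation: D 3, F 2, G 2.

D 3, F 2, G 2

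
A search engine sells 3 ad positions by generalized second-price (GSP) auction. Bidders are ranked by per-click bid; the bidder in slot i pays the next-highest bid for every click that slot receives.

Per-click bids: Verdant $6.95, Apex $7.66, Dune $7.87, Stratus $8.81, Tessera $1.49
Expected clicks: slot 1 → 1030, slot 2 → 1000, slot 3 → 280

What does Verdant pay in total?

Verdant pays $0.00

Ranked by bid: $8.81 (Stratus) > $7.87 (Dune) > $7.66 (Apex) > $6.95 (Verdant) > …
Verdant ranks below slot 3 → no slot, pays nothing.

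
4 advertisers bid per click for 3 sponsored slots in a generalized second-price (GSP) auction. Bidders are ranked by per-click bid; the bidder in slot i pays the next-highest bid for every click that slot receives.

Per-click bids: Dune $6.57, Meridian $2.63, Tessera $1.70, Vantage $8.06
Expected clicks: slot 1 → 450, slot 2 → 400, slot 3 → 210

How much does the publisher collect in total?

Total revenue: $4365.50

Ranked by bid: $8.06 (Vantage) > $6.57 (Dune) > $2.63 (Meridian) > $1.70 (Tessera)
Slot 1: Vantage pays $6.57 × 450 = $2956.50
Slot 2: Dune pays $2.63 × 400 = $1052.00
Slot 3: Meridian pays $1.70 × 210 = $357.00
Total = $4365.50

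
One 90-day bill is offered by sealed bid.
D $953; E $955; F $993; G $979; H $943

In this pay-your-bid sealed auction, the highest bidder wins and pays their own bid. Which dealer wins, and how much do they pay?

F pays $993

Pay-your-bid sealed auction: the highest bidder wins and pays their own bid.
Bids in order: 993 (F) > 979 (G) > 955 (E) > 953 (D) > 943 (H)
F has the highest bid and pays exactly that: $993.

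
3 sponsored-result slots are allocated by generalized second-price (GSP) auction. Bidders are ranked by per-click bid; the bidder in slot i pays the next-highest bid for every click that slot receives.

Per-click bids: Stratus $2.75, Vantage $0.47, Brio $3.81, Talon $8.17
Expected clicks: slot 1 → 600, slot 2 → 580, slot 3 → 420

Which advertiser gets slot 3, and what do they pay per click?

Stratus; $0.47 per click

Per-click bids in order: $8.17 (Talon) > $3.81 (Brio) > $2.75 (Stratus) > $0.47 (Vantage)
Slot 3 goes to the third-ranked bidder, Stratus, who pays the next bid down: $0.47/click.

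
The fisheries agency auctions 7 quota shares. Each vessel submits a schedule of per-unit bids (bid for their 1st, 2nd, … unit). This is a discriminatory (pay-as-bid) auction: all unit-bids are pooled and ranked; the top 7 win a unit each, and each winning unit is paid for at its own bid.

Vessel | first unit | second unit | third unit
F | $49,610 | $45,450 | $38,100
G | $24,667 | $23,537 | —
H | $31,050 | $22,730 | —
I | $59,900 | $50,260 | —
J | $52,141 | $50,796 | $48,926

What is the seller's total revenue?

All unit-bids, highest first — top 7: 59,900 (I-1), 52,141 (J-1), 50,796 (J-2), 50,260 (I-2), 49,610 (F-1), 48,926 (J-3), 45,450 (F-2)
Next rejected bid: $38,100 (not a price — pay-as-bid).
Each winning unit pays its own bid.
Revenue = 59,900 + 52,141 + 50,796 + 50,260 + 49,610 + 48,926 + 45,450 = $357,083.

Total revenue: $357,083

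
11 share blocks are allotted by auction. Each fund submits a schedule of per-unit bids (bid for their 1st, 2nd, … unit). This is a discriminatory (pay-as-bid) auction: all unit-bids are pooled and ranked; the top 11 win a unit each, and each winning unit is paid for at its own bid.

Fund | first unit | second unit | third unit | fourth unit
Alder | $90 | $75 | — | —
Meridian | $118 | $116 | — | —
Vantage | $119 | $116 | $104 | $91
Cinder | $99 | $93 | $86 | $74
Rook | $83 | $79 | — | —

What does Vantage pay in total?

All unit-bids, highest first — top 11: 119 (Vantage-1), 118 (Meridian-1), 116 (Meridian-2), 116 (Vantage-2), 104 (Vantage-3), 99 (Cinder-1), 93 (Cinder-2), 91 (Vantage-4), 90 (Alder-1), 86 (Cinder-3), 83 (Rook-1)
Next rejected bid: $79 (not a price — pay-as-bid).
Vantage's winning unit-bids: 119 + 116 + 104 + 91 = $430.

Vantage pays $430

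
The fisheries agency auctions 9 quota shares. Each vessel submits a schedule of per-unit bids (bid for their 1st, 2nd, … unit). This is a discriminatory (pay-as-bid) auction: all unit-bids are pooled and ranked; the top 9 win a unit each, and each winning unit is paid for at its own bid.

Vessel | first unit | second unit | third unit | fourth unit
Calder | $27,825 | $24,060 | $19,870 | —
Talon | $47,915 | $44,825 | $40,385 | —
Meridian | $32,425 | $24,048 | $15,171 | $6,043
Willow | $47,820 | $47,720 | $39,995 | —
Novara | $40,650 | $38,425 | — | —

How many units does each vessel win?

Meridian 1, Novara 2, Talon 3, Willow 3

All unit-bids, highest first — top 9: 47,915 (Talon-1), 47,820 (Willow-1), 47,720 (Willow-2), 44,825 (Talon-2), 40,650 (Novara-1), 40,385 (Talon-3), 39,995 (Willow-3), 38,425 (Novara-2), 32,425 (Meridian-1)
Next rejected bid: $27,825 (not a price — pay-as-bid).
Allocation: Meridian 1, Novara 2, Talon 3, Willow 3.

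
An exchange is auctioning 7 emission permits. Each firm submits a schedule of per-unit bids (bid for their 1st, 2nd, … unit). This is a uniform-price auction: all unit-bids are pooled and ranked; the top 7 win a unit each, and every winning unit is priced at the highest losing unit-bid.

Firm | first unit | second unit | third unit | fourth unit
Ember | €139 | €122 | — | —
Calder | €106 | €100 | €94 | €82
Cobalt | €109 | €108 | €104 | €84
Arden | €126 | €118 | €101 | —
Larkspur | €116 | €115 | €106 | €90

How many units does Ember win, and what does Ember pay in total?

Merging the schedules and taking the best 7: 139 (Ember-1), 126 (Arden-1), 122 (Ember-2), 118 (Arden-2), 116 (Larkspur-1), 115 (Larkspur-2), 109 (Cobalt-1)
First bid not allocated: €108.
Ember wins 2 unit(s) at €108 each.

Ember: 2 units, pays €216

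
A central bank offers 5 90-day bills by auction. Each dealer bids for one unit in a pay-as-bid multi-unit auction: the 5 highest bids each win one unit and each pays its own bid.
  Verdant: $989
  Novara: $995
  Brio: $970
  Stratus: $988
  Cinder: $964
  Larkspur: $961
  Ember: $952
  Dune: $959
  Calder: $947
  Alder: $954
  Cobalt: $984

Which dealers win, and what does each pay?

Novara $995, Verdant $989, Stratus $988, Cobalt $984, Brio $970

Sorting: 995 (Novara), 989 (Verdant), 988 (Stratus), 984 (Cobalt), 970 (Brio), 964 (Cinder), 961 (Larkspur), …
Winners (5 units): Novara, Verdant, Stratus, Cobalt, Brio.
Each winner pays its own bid: Novara $995, Verdant $989, Stratus $988, Cobalt $984, Brio $970.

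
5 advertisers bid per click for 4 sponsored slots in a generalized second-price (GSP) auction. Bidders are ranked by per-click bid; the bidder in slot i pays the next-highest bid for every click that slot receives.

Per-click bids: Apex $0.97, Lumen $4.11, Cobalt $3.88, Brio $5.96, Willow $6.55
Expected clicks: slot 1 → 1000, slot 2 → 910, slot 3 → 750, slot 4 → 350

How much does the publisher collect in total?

Total revenue: $12949.60

Ranked by bid: $6.55 (Willow) > $5.96 (Brio) > $4.11 (Lumen) > $3.88 (Cobalt) > $0.97 (Apex)
Slot 1: Willow pays $5.96 × 1000 = $5960.00
Slot 2: Brio pays $4.11 × 910 = $3740.10
Slot 3: Lumen pays $3.88 × 750 = $2910.00
Slot 4: Cobalt pays $0.97 × 350 = $339.50
Total = $12949.60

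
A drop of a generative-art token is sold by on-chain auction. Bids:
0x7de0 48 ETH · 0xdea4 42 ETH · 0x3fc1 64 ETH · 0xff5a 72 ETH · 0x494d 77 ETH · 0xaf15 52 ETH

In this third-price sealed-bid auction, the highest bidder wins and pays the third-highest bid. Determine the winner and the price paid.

0x494d pays 64 ETH

Rule: the highest bidder wins and pays the third-highest bid.
Bids in order: 77 (0x494d) > 72 (0xff5a) > 64 (0x3fc1) > 52 (0xaf15) > 48 (0x7de0) > 42 (0xdea4)
0x494d is highest; pays the third-highest bid, 64 ETH.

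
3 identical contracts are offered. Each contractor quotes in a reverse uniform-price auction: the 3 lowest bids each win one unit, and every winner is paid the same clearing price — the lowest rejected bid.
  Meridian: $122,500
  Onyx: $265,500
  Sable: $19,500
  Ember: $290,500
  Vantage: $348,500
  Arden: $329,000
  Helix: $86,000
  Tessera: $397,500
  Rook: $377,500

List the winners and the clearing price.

Sable, Helix, Meridian; each is paid $265,500

Sorting: 19,500 (Sable), 86,000 (Helix), 122,500 (Meridian), 265,500 (Onyx), 290,500 (Ember), …
The 3 lowest are Sable, Helix, Meridian.
Clearing price = lowest rejected bid = $265,500.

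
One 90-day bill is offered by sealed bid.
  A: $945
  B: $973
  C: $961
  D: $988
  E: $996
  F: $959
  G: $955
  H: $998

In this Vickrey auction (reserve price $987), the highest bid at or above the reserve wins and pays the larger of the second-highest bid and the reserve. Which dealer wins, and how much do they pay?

H pays $996

Vickrey auction (reserve price $987): the highest bid at or above the reserve wins and pays the larger of the second-highest bid and the reserve.
Bids ranked: 998 (H) > 996 (E) > 988 (D) > 973 (B) > 961 (C) > 959 (F) > …
Highest eligible bid: H at $998.
Second-highest bid $996 exceeds the reserve $987 → payment $996.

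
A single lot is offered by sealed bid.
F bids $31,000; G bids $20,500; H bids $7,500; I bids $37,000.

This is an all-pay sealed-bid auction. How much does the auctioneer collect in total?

Rule: the highest bidder wins the item, but every bidder pays their own bid.
Bids in order: 37,000 (I) > 31,000 (F) > 20,500 (G) > 7,500 (H)
I wins with the top bid; all bids are sunk regardless.
Every bidder forfeits their bid regardless of winning.
Revenue = 31,000 + 20,500 + 7,500 + 37,000 = $96,000.

Total revenue: $96,000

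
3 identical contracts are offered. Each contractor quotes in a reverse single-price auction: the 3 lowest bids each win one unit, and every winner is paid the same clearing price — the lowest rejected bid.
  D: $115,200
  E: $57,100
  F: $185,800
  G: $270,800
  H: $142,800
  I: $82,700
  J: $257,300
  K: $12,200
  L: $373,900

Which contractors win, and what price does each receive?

K, E, I; each is paid $115,200

Ordering the bids: 12,200 (K), 57,100 (E), 82,700 (I), 115,200 (D), 142,800 (H), …
Winners (3 units): K, E, I.
Clearing price = lowest rejected bid = $115,200.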